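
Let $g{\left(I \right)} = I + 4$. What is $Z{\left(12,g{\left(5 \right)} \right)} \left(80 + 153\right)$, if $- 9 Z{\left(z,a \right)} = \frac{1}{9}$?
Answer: $- \frac{233}{81} \approx -2.8765$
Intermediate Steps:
$g{\left(I \right)} = 4 + I$
$Z{\left(z,a \right)} = - \frac{1}{81}$ ($Z{\left(z,a \right)} = - \frac{1}{9 \cdot 9} = \left(- \frac{1}{9}\right) \frac{1}{9} = - \frac{1}{81}$)
$Z{\left(12,g{\left(5 \right)} \right)} \left(80 + 153\right) = - \frac{80 + 153}{81} = \left(- \frac{1}{81}\right) 233 = - \frac{233}{81}$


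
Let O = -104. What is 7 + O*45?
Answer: -4673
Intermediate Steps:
7 + O*45 = 7 - 104*45 = 7 - 4680 = -4673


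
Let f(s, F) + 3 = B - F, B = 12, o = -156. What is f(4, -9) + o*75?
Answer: -11682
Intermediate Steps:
f(s, F) = 9 - F (f(s, F) = -3 + (12 - F) = 9 - F)
f(4, -9) + o*75 = (9 - 1*(-9)) - 156*75 = (9 + 9) - 11700 = 18 - 11700 = -11682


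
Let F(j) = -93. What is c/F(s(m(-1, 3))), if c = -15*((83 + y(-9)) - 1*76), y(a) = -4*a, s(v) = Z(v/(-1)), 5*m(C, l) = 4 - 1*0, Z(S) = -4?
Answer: 215/31 ≈ 6.9355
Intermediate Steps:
m(C, l) = ⅘ (m(C, l) = (4 - 1*0)/5 = (4 + 0)/5 = (⅕)*4 = ⅘)
s(v) = -4
c = -645 (c = -15*((83 - 4*(-9)) - 1*76) = -15*((83 + 36) - 76) = -15*(119 - 76) = -15*43 = -645)
c/F(s(m(-1, 3))) = -645/(-93) = -645*(-1/93) = 215/31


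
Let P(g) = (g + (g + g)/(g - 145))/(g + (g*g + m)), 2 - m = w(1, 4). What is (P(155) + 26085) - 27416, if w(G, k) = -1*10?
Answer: -5366561/4032 ≈ -1331.0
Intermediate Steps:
w(G, k) = -10
m = 12 (m = 2 - 1*(-10) = 2 + 10 = 12)
P(g) = (g + 2*g/(-145 + g))/(12 + g + g**2) (P(g) = (g + (g + g)/(g - 145))/(g + (g*g + 12)) = (g + (2*g)/(-145 + g))/(g + (g**2 + 12)) = (g + 2*g/(-145 + g))/(g + (12 + g**2)) = (g + 2*g/(-145 + g))/(12 + g + g**2))
(P(155) + 26085) - 27416 = (155*(-143 + 155)/(-1740 + 155**3 - 144*155**2 - 133*155) + 26085) - 27416 = (155*12/(-1740 + 3723875 - 144*24025 - 20615) + 26085) - 27416 = (155*12/(-1740 + 3723875 - 3459600 - 20615) + 26085) - 27416 = (155*12/241920 + 26085) - 27416 = (155*(1/241920)*12 + 26085) - 27416 = (31/4032 + 26085) - 27416 = 105174751/4032 - 27416 = -5366561/4032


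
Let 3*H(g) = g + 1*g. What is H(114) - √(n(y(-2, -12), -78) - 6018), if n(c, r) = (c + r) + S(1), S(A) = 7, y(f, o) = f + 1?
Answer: 76 - I*√6090 ≈ 76.0 - 78.038*I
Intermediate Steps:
y(f, o) = 1 + f
n(c, r) = 7 + c + r (n(c, r) = (c + r) + 7 = 7 + c + r)
H(g) = 2*g/3 (H(g) = (g + 1*g)/3 = (g + g)/3 = (2*g)/3 = 2*g/3)
H(114) - √(n(y(-2, -12), -78) - 6018) = (⅔)*114 - √((7 + (1 - 2) - 78) - 6018) = 76 - √((7 - 1 - 78) - 6018) = 76 - √(-72 - 6018) = 76 - √(-6090) = 76 - I*√6090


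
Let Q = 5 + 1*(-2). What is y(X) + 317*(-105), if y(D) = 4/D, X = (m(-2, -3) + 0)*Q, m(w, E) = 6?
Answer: -299563/9 ≈ -33285.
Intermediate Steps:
Q = 3 (Q = 5 - 2 = 3)
X = 18 (X = (6 + 0)*3 = 6*3 = 18)
y(X) + 317*(-105) = 4/18 + 317*(-105) = 4*(1/18) - 33285 = 2/9 - 33285 = -299563/9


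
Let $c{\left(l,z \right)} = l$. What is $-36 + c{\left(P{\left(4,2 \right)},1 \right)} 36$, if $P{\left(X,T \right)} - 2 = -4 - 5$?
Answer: $-288$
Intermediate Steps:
$P{\left(X,T \right)} = -7$ ($P{\left(X,T \right)} = 2 - 9 = -7$)
$-36 + c{\left(P{\left(4,2 \right)},1 \right)} 36 = -36 - 252 = -288$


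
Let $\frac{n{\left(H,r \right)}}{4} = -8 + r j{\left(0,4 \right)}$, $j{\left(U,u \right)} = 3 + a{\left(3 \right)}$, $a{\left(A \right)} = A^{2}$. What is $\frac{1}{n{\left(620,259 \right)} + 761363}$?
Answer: $\frac{1}{773763} \approx 1.2924 \cdot 10^{-6}$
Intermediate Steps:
$j{\left(U,u \right)} = 12$ ($j{\left(U,u \right)} = 3 + 3^{2} = 3 + 9 = 12$)
$n{\left(H,r \right)} = -32 + 48 r$ ($n{\left(H,r \right)} = 4 \left(-8 + r 12\right) = 4 \left(-8 + 12 r\right) = -32 + 48 r$)
$\frac{1}{n{\left(620,259 \right)} + 761363} = \frac{1}{\left(-32 + 48 \cdot 259\right) + 761363} = \frac{1}{\left(-32 + 12432\right) + 761363} = \frac{1}{12400 + 761363} = \frac{1}{773763}$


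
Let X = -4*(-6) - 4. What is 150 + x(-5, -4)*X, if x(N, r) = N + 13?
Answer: 310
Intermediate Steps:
x(N, r) = 13 + N
X = 20 (X = 24 - 4 = 20)
150 + x(-5, -4)*X = 150 + (13 - 5)*20 = 150 + 8*20 = 150 + 160 = 310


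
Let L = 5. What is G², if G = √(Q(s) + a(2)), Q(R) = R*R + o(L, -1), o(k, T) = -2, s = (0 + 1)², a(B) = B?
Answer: 1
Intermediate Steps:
s = 1 (s = 1² = 1)
Q(R) = -2 + R² (Q(R) = R*R - 2 = R² - 2 = -2 + R²)
G = 1 (G = √((-2 + 1²) + 2) = √((-2 + 1) + 2) = √(-1 + 2) = √1 = 1)
G² = 1² = 1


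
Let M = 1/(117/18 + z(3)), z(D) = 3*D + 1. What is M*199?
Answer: 398/33 ≈ 12.061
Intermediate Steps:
z(D) = 1 + 3*D
M = 2/33 (M = 1/(117/18 + (1 + 3*3)) = 1/(117*(1/18) + (1 + 9)) = 1/(13/2 + 10) = 1/(33/2) = 2/33 ≈ 0.060606)
M*199 = (2/33)*199 = 398/33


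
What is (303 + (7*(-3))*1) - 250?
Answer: 32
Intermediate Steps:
(303 + (7*(-3))*1) - 250 = (303 - 21*1) - 250 = (303 - 21) - 250 = 282 - 250 = 32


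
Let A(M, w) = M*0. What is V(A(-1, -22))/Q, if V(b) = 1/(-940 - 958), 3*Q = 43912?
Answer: -3/83344976 ≈ -3.5995e-8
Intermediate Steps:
A(M, w) = 0
Q = 43912/3 (Q = (⅓)*43912 = 43912/3 ≈ 14637.)
V(b) = -1/1898 (V(b) = 1/(-1898) = -1/1898)
V(A(-1, -22))/Q = -1/(1898*43912/3) = -1/1898*3/43912 = -3/83344976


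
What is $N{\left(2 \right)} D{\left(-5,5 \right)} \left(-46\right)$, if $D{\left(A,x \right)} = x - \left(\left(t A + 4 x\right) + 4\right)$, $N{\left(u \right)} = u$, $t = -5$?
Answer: $4048$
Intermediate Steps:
$D{\left(A,x \right)} = -4 - 3 x + 5 A$ ($D{\left(A,x \right)} = x - \left(\left(- 5 A + 4 x\right) + 4\right) = x - \left(4 - 5 A + 4 x\right) = -4 - 3 x + 5 A$)
$N{\left(2 \right)} D{\left(-5,5 \right)} \left(-46\right) = 2 \left(-4 - 15 + 5 \left(-5\right)\right) \left(-46\right) = 2 \left(-4 - 15 - 25\right) \left(-46\right) = 2 \left(-44\right) \left(-46\right) = \left(-88\right) \left(-46\right) = 4048$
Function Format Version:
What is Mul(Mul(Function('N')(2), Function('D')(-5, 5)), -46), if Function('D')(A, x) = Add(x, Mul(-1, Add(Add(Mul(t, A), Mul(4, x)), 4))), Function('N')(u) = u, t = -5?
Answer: 4048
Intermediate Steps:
Function('D')(A, x) = Add(-4, Mul(-3, x), Mul(5, A)) (Function('D')(A, x) = Add(x, Mul(-1, Add(Add(Mul(-5, A), Mul(4, x)), 4))) = Add(x, Mul(-1, Add(4, Mul(-5, A), Mul(4, x)))) = Add(x, Add(-4, Mul(-4, x), Mul(5, A))) = Add(-4, Mul(-3, x), Mul(5, A)))
Mul(Mul(Function('N')(2), Function('D')(-5, 5)), -46) = Mul(Mul(2, Add(-4, Mul(-3, 5), Mul(5, -5))), -46) = Mul(Mul(2, Add(-4, -15, -25)), -46) = Mul(Mul(2, -44), -46) = Mul(-88, -46) = 4048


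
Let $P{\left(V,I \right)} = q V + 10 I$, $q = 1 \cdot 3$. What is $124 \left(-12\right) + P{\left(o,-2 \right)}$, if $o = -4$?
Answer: $-1520$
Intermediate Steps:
$q = 3$
$P{\left(V,I \right)} = 3 V + 10 I$
$124 \left(-12\right) + P{\left(o,-2 \right)} = 124 \left(-12\right) + \left(3 \left(-4\right) + 10 \left(-2\right)\right) = -1488 - 32 = -1520$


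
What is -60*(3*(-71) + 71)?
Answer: 8520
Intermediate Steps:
-60*(3*(-71) + 71) = -60*(-213 + 71) = -60*(-142) = 8520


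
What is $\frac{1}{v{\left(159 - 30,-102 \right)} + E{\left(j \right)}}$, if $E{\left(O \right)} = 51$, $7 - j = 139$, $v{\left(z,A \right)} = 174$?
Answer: $\frac{1}{225} \approx 0.0044444$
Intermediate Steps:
$j = -132$ ($j = 7 - 139 = -132$)
$\frac{1}{v{\left(159 - 30,-102 \right)} + E{\left(j \right)}} = \frac{1}{174 + 51} = \frac{1}{225}$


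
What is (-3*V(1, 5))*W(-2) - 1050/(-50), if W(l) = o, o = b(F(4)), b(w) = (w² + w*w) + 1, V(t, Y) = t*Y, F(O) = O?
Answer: -474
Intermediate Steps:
V(t, Y) = Y*t
b(w) = 1 + 2*w² (b(w) = (w² + w²) + 1 = 2*w² + 1 = 1 + 2*w²)
o = 33 (o = 1 + 2*4² = 1 + 2*16 = 1 + 32 = 33)
W(l) = 33
(-3*V(1, 5))*W(-2) - 1050/(-50) = -15*33 - 1050/(-50) = -3*5*33 - 1050*(-1)/50 = -15*33 - 35*(-⅗) = -495 + 21 = -474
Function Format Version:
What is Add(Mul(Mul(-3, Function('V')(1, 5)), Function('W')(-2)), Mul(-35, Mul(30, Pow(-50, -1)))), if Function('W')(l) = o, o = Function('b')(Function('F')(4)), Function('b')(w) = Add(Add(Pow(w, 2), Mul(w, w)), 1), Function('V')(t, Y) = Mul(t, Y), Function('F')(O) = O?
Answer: -474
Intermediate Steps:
Function('V')(t, Y) = Mul(Y, t)
Function('b')(w) = Add(1, Mul(2, Pow(w, 2))) (Function('b')(w) = Add(Add(Pow(w, 2), Pow(w, 2)), 1) = Add(Mul(2, Pow(w, 2)), 1) = Add(1, Mul(2, Pow(w, 2))))
o = 33 (o = Add(1, Mul(2, Pow(4, 2))) = Add(1, Mul(2, 16)) = Add(1, 32) = 33)
Function('W')(l) = 33
Add(Mul(Mul(-3, Function('V')(1, 5)), Function('W')(-2)), Mul(-35, Mul(30, Pow(-50, -1)))) = Add(Mul(Mul(-3, Mul(5, 1)), 33), Mul(-35, Mul(30, Pow(-50, -1)))) = Add(Mul(Mul(-3, 5), 33), Mul(-35, Mul(30, Rational(-1, 50)))) = Add(Mul(-15, 33), Mul(-35, Rational(-3, 5))) = Add(-495, 21) = -474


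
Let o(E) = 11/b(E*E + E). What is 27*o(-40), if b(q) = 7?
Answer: 297/7 ≈ 42.429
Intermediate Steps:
o(E) = 11/7
27*o(-40) = 27*(11/7) = 297/7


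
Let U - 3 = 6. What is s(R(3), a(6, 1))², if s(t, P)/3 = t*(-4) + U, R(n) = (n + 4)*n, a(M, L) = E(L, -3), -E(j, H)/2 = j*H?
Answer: 50625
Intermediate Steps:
U = 9 (U = 3 + 6 = 9)
E(j, H) = -2*H*j (E(j, H) = -2*j*H = -2*H*j)
a(M, L) = 6*L (a(M, L) = -2*(-3)*L = 6*L)
R(n) = n*(4 + n) (R(n) = (4 + n)*n = n*(4 + n))
s(t, P) = 27 - 12*t (s(t, P) = 3*(t*(-4) + 9) = 3*(-4*t + 9) = 3*(9 - 4*t) = 27 - 12*t)
s(R(3), a(6, 1))² = (27 - 36*(4 + 3))² = (27 - 36*7)² = (27 - 12*21)² = (27 - 252)² = (-225)² = 50625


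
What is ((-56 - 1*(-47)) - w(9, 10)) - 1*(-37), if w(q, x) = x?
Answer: 18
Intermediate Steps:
((-56 - 1*(-47)) - w(9, 10)) - 1*(-37) = ((-56 - 1*(-47)) - 1*10) - 1*(-37) = ((-56 + 47) - 10) + 37 = (-9 - 10) + 37 = -19 + 37 = 18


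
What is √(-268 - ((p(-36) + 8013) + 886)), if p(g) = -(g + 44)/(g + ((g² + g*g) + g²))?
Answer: I*√944576633/321 ≈ 95.744*I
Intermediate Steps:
p(g) = -(44 + g)/(g + 3*g²) (p(g) = -(44 + g)/(g + ((g² + g²) + g²)) = -(44 + g)/(g + (2*g² + g²)) = -(44 + g)/(g + 3*g²))
√(-268 - ((p(-36) + 8013) + 886)) = √(-268 - (((-44 - 1*(-36))/((-36)*(1 + 3*(-36))) + 8013) + 886)) = √(-268 - ((-(-44 + 36)/(36*(1 - 108)) + 8013) + 886)) = √(-268 - ((-1/36*(-8)/(-107) + 8013) + 886)) = √(-268 - ((-1/36*(-1/107)*(-8) + 8013) + 886)) = √(-268 - ((-2/963 + 8013) + 886)) = √(-268 - (7716517/963 + 886)) = √(-268 - 1*8569735/963) = √(-268 - 8569735/963) = √(-8827819/963) = I*√944576633/321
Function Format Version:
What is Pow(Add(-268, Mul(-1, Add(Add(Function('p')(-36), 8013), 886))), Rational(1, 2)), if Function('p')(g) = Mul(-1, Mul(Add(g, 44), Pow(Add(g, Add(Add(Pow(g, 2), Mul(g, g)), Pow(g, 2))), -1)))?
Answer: Mul(Rational(1, 321), I, Pow(944576633, Rational(1, 2))) ≈ Mul(95.744, I)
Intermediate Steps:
Function('p')(g) = Mul(-1, Pow(Add(g, Mul(3, Pow(g, 2))), -1), Add(44, g)) (Function('p')(g) = Mul(-1, Mul(Add(44, g), Pow(Add(g, Add(Add(Pow(g, 2), Pow(g, 2)), Pow(g, 2))), -1))) = Mul(-1, Mul(Add(44, g), Pow(Add(g, Add(Mul(2, Pow(g, 2)), Pow(g, 2))), -1))) = Mul(-1, Mul(Add(44, g), Pow(Add(g, Mul(3, Pow(g, 2))), -1))) = Mul(-1, Mul(Pow(Add(g, Mul(3, Pow(g, 2))), -1), Add(44, g))) = Mul(-1, Pow(Add(g, Mul(3, Pow(g, 2))), -1), Add(44, g)))
Pow(Add(-268, Mul(-1, Add(Add(Function('p')(-36), 8013), 886))), Rational(1, 2)) = Pow(Add(-268, Mul(-1, Add(Add(Mul(Pow(-36, -1), Pow(Add(1, Mul(3, -36)), -1), Add(-44, Mul(-1, -36))), 8013), 886))), Rational(1, 2)) = Pow(Add(-268, Mul(-1, Add(Add(Mul(Rational(-1, 36), Pow(Add(1, -108), -1), Add(-44, 36)), 8013), 886))), Rational(1, 2)) = Pow(Add(-268, Mul(-1, Add(Add(Mul(Rational(-1, 36), Pow(-107, -1), -8), 8013), 886))), Rational(1, 2)) = Pow(Add(-268, Mul(-1, Add(Add(Mul(Rational(-1, 36), Rational(-1, 107), -8), 8013), 886))), Rational(1, 2)) = Pow(Add(-268, Mul(-1, Add(Add(Rational(-2, 963), 8013), 886))), Rational(1, 2)) = Pow(Add(-268, Mul(-1, Add(Rational(7716517, 963), 886))), Rational(1, 2)) = Pow(Add(-268, Mul(-1, Rational(8569735, 963))), Rational(1, 2)) = Pow(Add(-268, Rational(-8569735, 963)), Rational(1, 2)) = Pow(Rational(-8827819, 963), Rational(1, 2)) = Mul(Rational(1, 321), I, Pow(944576633, Rational(1, 2)))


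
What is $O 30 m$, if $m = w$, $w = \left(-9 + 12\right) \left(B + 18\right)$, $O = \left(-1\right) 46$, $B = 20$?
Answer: $-157320$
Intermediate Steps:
$O = -46$
$w = 114$ ($w = \left(-9 + 12\right) \left(20 + 18\right) = 3 \cdot 38 = 114$)
$m = 114$
$O 30 m = \left(-46\right) 30 \cdot 114 = \left(-1380\right) 114 = -157320$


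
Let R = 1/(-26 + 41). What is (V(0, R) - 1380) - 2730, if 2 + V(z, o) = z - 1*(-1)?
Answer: -4111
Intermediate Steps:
R = 1/15 ≈ 0.066667
V(z, o) = -1 + z (V(z, o) = -2 + (z - 1*(-1)) = -2 + (z + 1) = -2 + (1 + z) = -1 + z)
(V(0, R) - 1380) - 2730 = ((-1 + 0) - 1380) - 2730 = (-1 - 1380) - 2730 = -1381 - 2730 = -4111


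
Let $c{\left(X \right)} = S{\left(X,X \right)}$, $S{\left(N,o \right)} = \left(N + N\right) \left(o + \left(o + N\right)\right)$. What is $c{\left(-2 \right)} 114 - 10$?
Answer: $2726$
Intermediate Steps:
$S{\left(N,o \right)} = 2 N \left(N + 2 o\right)$ ($S{\left(N,o \right)} = 2 N \left(o + \left(N + o\right)\right) = 2 N \left(N + 2 o\right)$)
$c{\left(X \right)} = 6 X^{2}$ ($c{\left(X \right)} = 2 X \left(X + 2 X\right) = 2 X 3 X = 6 X^{2}$)
$c{\left(-2 \right)} 114 - 10 = 6 \left(-2\right)^{2} \cdot 114 - 10 = 6 \cdot 4 \cdot 114 - 10 = 24 \cdot 114 - 10 = 2736 - 10 = 2726$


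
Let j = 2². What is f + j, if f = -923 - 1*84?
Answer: -1003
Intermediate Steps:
j = 4
f = -1007 (f = -923 - 84 = -1007)
f + j = -1007 + 4 = -1003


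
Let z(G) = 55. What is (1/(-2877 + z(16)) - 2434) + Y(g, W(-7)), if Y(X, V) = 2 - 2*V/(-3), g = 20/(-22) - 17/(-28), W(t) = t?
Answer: -20628823/8466 ≈ -2436.7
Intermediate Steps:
g = -93/308 (g = 20*(-1/22) - 17*(-1/28) = -10/11 + 17/28 = -93/308 ≈ -0.30195)
Y(X, V) = 2 + 2*V/3 (Y(X, V) = 2 - 2*V*(-1)/3 = 2 - (-2)*V/3 = 2 + 2*V/3)
(1/(-2877 + z(16)) - 2434) + Y(g, W(-7)) = (1/(-2877 + 55) - 2434) + (2 + (⅔)*(-7)) = (1/(-2822) - 2434) + (2 - 14/3) = (-1/2822 - 2434) - 8/3 = -6868749/2822 - 8/3 = -20628823/8466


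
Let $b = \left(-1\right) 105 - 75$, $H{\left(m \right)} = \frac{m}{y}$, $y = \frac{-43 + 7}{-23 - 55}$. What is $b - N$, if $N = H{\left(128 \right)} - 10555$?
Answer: $\frac{30293}{3} \approx 10098.0$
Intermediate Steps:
$y = \frac{6}{13}$ ($y = - \frac{36}{-78} = \left(-36\right) \left(- \frac{1}{78}\right) = \frac{6}{13} \approx 0.46154$)
$H{\left(m \right)} = \frac{13 m}{6}$ ($H{\left(m \right)} = \frac{m}{\frac{6}{13}} = m \frac{13}{6} = \frac{13 m}{6}$)
$b = -180$ ($b = -105 - 75 = -180$)
$N = - \frac{30833}{3}$ ($N = \frac{13}{6} \cdot 128 - 10555 = \frac{832}{3} - 10555 = - \frac{30833}{3} \approx -10278.0$)
$b - N = -180 - - \frac{30833}{3} = -180 + \frac{30833}{3} = \frac{30293}{3}$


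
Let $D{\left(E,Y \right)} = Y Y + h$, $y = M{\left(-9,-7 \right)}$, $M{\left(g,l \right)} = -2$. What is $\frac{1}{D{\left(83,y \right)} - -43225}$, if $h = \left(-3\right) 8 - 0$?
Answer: $\frac{1}{43205} \approx 2.3145 \cdot 10^{-5}$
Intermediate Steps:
$y = -2$
$h = -24$ ($h = -24 + \left(-5 + 5\right) = -24 + 0 = -24$)
$D{\left(E,Y \right)} = -24 + Y^{2}$ ($D{\left(E,Y \right)} = Y Y - 24 = Y^{2} - 24 = -24 + Y^{2}$)
$\frac{1}{D{\left(83,y \right)} - -43225} = \frac{1}{\left(-24 + \left(-2\right)^{2}\right) - -43225} = \frac{1}{\left(-24 + 4\right) + 43225} = \frac{1}{-20 + 43225} = \frac{1}{43205}$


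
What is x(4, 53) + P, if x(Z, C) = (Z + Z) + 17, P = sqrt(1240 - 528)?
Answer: 25 + 2*sqrt(178) ≈ 51.683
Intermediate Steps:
P = 2*sqrt(178) (P = sqrt(712) = 2*sqrt(178) ≈ 26.683)
x(Z, C) = 17 + 2*Z (x(Z, C) = 2*Z + 17 = 17 + 2*Z)
x(4, 53) + P = (17 + 2*4) + 2*sqrt(178) = (17 + 8) + 2*sqrt(178) = 25 + 2*sqrt(178)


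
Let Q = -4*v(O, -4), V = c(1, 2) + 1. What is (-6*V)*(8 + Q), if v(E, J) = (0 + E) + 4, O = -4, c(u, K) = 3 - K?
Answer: -96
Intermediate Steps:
v(E, J) = 4 + E (v(E, J) = E + 4 = 4 + E)
V = 2 (V = (3 - 1*2) + 1 = (3 - 2) + 1 = 1 + 1 = 2)
Q = 0 (Q = -4*(4 - 4) = -4*0 = 0)
(-6*V)*(8 + Q) = (-6*2)*(8 + 0) = -12*8 = -96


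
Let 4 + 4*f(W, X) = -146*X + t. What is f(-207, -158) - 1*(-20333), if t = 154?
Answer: 52275/2 ≈ 26138.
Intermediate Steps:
f(W, X) = 75/2 - 73*X/2 (f(W, X) = -1 + (-146*X + 154)/4 = -1 + (154 - 146*X)/4 = -1 + (77/2 - 73*X/2) = 75/2 - 73*X/2)
f(-207, -158) - 1*(-20333) = (75/2 - 73/2*(-158)) - 1*(-20333) = (75/2 + 5767) + 20333 = 11609/2 + 20333 = 52275/2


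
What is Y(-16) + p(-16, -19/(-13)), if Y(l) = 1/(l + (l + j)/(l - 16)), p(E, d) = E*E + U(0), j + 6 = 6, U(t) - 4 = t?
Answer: 8058/31 ≈ 259.94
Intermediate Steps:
U(t) = 4 + t
j = 0 (j = -6 + 6 = 0)
p(E, d) = 4 + E² (p(E, d) = E*E + (4 + 0) = E² + 4 = 4 + E²)
Y(l) = 1/(l + l/(-16 + l)) (Y(l) = 1/(l + (l + 0)/(l - 16)) = 1/(l + l/(-16 + l)))
Y(-16) + p(-16, -19/(-13)) = (-16 - 16)/((-16)*(-15 - 16)) + (4 + (-16)²) = -1/16*(-32)/(-31) + (4 + 256) = -1/16*(-1/31)*(-32) + 260 = -2/31 + 260 = 8058/31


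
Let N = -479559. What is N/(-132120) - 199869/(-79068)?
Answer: 1786790647/290179560 ≈ 6.1575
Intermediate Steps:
N/(-132120) - 199869/(-79068) = -479559/(-132120) - 199869/(-79068) = -479559*(-1/132120) - 199869*(-1/79068) = 159853/44040 + 66623/26356 = 1786790647/290179560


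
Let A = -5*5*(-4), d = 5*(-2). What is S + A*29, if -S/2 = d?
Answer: 2920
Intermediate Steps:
d = -10
S = 20 (S = -2*(-10) = 20)
A = 100 (A = -25*(-4) = 100)
S + A*29 = 20 + 100*29 = 20 + 2900 = 2920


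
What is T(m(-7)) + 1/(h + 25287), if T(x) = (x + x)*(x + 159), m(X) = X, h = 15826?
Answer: -87488463/41113 ≈ -2128.0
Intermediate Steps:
T(x) = 2*x*(159 + x) (T(x) = (2*x)*(159 + x) = 2*x*(159 + x))
T(m(-7)) + 1/(h + 25287) = 2*(-7)*(159 - 7) + 1/(15826 + 25287) = 2*(-7)*152 + 1/41113 = -2128 + 1/41113 = -87488463/41113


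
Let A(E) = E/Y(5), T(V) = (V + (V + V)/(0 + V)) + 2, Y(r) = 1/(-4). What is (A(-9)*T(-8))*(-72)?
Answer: 10368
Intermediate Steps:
Y(r) = -¼ (Y(r) = 1*(-¼) = -¼)
T(V) = 4 + V (T(V) = (V + (2*V)/V) + 2 = (V + 2) + 2 = (2 + V) + 2 = 4 + V)
A(E) = -4*E (A(E) = E/(-¼) = E*(-4) = -4*E)
(A(-9)*T(-8))*(-72) = ((-4*(-9))*(4 - 8))*(-72) = (36*(-4))*(-72) = -144*(-72) = 10368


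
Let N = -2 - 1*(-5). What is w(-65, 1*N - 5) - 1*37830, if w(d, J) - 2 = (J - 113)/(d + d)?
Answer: -983505/26 ≈ -37827.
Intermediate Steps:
N = 3 (N = -2 + 5 = 3)
w(d, J) = 2 + (-113 + J)/(2*d) (w(d, J) = 2 + (J - 113)/(d + d) = 2 + (-113 + J)/((2*d)) = 2 + (-113 + J)*(1/(2*d)) = 2 + (-113 + J)/(2*d))
w(-65, 1*N - 5) - 1*37830 = (½)*(-113 + (1*3 - 5) + 4*(-65))/(-65) - 1*37830 = (½)*(-1/65)*(-113 + (3 - 5) - 260) - 37830 = (½)*(-1/65)*(-113 - 2 - 260) - 37830 = (½)*(-1/65)*(-375) - 37830 = 75/26 - 37830 = -983505/26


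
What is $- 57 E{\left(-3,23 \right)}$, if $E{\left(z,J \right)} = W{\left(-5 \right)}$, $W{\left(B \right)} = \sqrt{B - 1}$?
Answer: $- 57 i \sqrt{6} \approx - 139.62 i$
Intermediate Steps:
$W{\left(B \right)} = \sqrt{-1 + B}$
$E{\left(z,J \right)} = i \sqrt{6}$ ($E{\left(z,J \right)} = \sqrt{-1 - 5} = \sqrt{-6} = i \sqrt{6}$)
$- 57 E{\left(-3,23 \right)} = - 57 i \sqrt{6}$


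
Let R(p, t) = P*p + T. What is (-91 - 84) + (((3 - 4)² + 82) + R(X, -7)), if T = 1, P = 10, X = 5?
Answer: -41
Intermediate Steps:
R(p, t) = 1 + 10*p (R(p, t) = 10*p + 1 = 1 + 10*p)
(-91 - 84) + (((3 - 4)² + 82) + R(X, -7)) = (-91 - 84) + (((3 - 4)² + 82) + (1 + 10*5)) = -175 + (((-1)² + 82) + (1 + 50)) = -175 + ((1 + 82) + 51) = -175 + (83 + 51) = -175 + 134 = -41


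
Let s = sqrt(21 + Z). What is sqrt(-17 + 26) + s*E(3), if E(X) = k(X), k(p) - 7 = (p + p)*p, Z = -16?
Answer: 3 + 25*sqrt(5) ≈ 58.902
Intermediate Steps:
k(p) = 7 + 2*p**2 (k(p) = 7 + (p + p)*p = 7 + (2*p)*p = 7 + 2*p**2)
E(X) = 7 + 2*X**2
s = sqrt(5) (s = sqrt(21 - 16) = sqrt(5) ≈ 2.2361)
sqrt(-17 + 26) + s*E(3) = sqrt(-17 + 26) + sqrt(5)*(7 + 2*3**2) = sqrt(9) + sqrt(5)*(7 + 2*9) = 3 + sqrt(5)*(7 + 18) = 3 + sqrt(5)*25 = 3 + 25*sqrt(5)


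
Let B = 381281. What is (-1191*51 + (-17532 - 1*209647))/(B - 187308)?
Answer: -287920/193973 ≈ -1.4843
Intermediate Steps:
(-1191*51 + (-17532 - 1*209647))/(B - 187308) = (-1191*51 + (-17532 - 1*209647))/(381281 - 187308) = (-60741 + (-17532 - 209647))/193973 = (-60741 - 227179)*(1/193973) = -287920*1/193973 = -287920/193973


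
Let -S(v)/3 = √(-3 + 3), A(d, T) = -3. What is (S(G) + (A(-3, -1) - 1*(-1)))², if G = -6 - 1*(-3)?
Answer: 4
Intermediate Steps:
G = -3 (G = -6 + 3 = -3)
S(v) = 0 (S(v) = -3*√(-3 + 3) = -3*√0 = -3*0 = 0)
(S(G) + (A(-3, -1) - 1*(-1)))² = (0 + (-3 - 1*(-1)))² = (0 + (-3 + 1))² = (0 - 2)² = (-2)² = 4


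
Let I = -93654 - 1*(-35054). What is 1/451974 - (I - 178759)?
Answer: 107280096667/451974 ≈ 2.3736e+5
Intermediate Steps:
I = -58600 (I = -93654 + 35054 = -58600)
1/451974 - (I - 178759) = 1/451974 - (-58600 - 178759) = 1/451974 - 1*(-237359) = 1/451974 + 237359 = 107280096667/451974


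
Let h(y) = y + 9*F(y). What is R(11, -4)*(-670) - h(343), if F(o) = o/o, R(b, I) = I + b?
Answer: -5042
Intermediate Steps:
F(o) = 1
h(y) = 9 + y (h(y) = y + 9*1 = y + 9 = 9 + y)
R(11, -4)*(-670) - h(343) = (-4 + 11)*(-670) - (9 + 343) = 7*(-670) - 1*352 = -4690 - 352 = -5042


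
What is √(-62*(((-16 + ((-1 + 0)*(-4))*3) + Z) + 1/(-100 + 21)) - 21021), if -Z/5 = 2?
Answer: 5*I*√5030799/79 ≈ 141.96*I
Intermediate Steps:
Z = -10 (Z = -5*2 = -10)
√(-62*(((-16 + ((-1 + 0)*(-4))*3) + Z) + 1/(-100 + 21)) - 21021) = √(-62*(((-16 + ((-1 + 0)*(-4))*3) - 10) + 1/(-100 + 21)) - 21021) = √(-62*(((-16 - 1*(-4)*3) - 10) + 1/(-79)) - 21021) = √(-62*(((-16 + 4*3) - 10) - 1/79) - 21021) = √(-62*(((-16 + 12) - 10) - 1/79) - 21021) = √(-62*((-4 - 10) - 1/79) - 21021) = √(-62*(-14 - 1/79) - 21021) = √(-62*(-1107/79) - 21021) = √(68634/79 - 21021) = √(-1592025/79) = 5*I*√5030799/79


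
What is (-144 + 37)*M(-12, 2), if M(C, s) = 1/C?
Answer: 107/12 ≈ 8.9167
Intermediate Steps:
(-144 + 37)*M(-12, 2) = (-144 + 37)/(-12) = -107*(-1/12) = 107/12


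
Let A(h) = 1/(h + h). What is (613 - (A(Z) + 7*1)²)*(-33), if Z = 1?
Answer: -73491/4 ≈ -18373.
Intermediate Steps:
A(h) = 1/(2*h)
(613 - (A(Z) + 7*1)²)*(-33) = (613 - ((½)/1 + 7*1)²)*(-33) = (613 - ((½)*1 + 7)²)*(-33) = (613 - (½ + 7)²)*(-33) = (613 - (15/2)²)*(-33) = (613 - 1*225/4)*(-33) = (613 - 225/4)*(-33) = (2227/4)*(-33) = -73491/4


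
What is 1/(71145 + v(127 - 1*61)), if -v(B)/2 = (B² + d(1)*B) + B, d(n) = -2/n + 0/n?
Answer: 1/62565 ≈ 1.5983e-5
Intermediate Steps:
d(n) = -2/n (d(n) = -2/n + 0 = -2/n)
v(B) = -2*B² + 2*B (v(B) = -2*((B² + (-2/1)*B) + B) = -2*((B² + (-2*1)*B) + B) = -2*((B² - 2*B) + B) = -2*(B² - B) = -2*B² + 2*B)
1/(71145 + v(127 - 1*61)) = 1/(71145 + 2*(127 - 1*61)*(1 - (127 - 1*61))) = 1/(71145 + 2*(127 - 61)*(1 - (127 - 61))) = 1/(71145 + 2*66*(1 - 1*66)) = 1/(71145 + 2*66*(1 - 66)) = 1/(71145 + 2*66*(-65)) = 1/(71145 - 8580) = 1/62565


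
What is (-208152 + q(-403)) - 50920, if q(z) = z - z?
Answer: -259072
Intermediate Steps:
q(z) = 0
(-208152 + q(-403)) - 50920 = (-208152 + 0) - 50920 = -208152 - 50920 = -259072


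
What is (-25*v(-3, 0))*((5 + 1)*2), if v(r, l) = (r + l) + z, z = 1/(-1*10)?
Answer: 930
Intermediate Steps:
z = -⅒ (z = 1/(-10) = -⅒ ≈ -0.10000)
v(r, l) = -⅒ + l + r (v(r, l) = (r + l) - ⅒ = (l + r) - ⅒ = -⅒ + l + r)
(-25*v(-3, 0))*((5 + 1)*2) = (-25*(-⅒ + 0 - 3))*((5 + 1)*2) = (-25*(-31/10))*(6*2) = (155/2)*12 = 930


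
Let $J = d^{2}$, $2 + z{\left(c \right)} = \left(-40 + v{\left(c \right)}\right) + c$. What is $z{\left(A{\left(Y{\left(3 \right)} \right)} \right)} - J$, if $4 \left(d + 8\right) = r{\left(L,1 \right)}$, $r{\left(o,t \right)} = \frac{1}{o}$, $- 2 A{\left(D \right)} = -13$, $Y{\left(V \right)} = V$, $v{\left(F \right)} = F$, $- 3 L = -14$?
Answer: $- \frac{288969}{3136} \approx -92.146$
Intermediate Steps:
$L = \frac{14}{3}$ ($L = \left(- \frac{1}{3}\right) \left(-14\right) = \frac{14}{3} \approx 4.6667$)
$A{\left(D \right)} = \frac{13}{2}$ ($A{\left(D \right)} = \left(- \frac{1}{2}\right) \left(-13\right) = \frac{13}{2}$)
$z{\left(c \right)} = -42 + 2 c$ ($z{\left(c \right)} = -2 + \left(\left(-40 + c\right) + c\right) = -2 + \left(-40 + 2 c\right) = -42 + 2 c$)
$d = - \frac{445}{56}$ ($d = -8 + \frac{1}{4 \cdot \frac{14}{3}} = -8 + \frac{1}{4} \cdot \frac{3}{14} = -8 + \frac{3}{56} = - \frac{445}{56} \approx -7.9464$)
$J = \frac{198025}{3136}$ ($J = \left(- \frac{445}{56}\right)^{2} = \frac{198025}{3136} \approx 63.146$)
$z{\left(A{\left(Y{\left(3 \right)} \right)} \right)} - J = \left(-42 + 2 \cdot \frac{13}{2}\right) - \frac{198025}{3136} = \left(-42 + 13\right) - \frac{198025}{3136} = -29 - \frac{198025}{3136} = - \frac{288969}{3136}$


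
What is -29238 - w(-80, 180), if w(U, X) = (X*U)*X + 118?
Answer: 2562644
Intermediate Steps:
w(U, X) = 118 + U*X² (w(U, X) = (U*X)*X + 118 = U*X² + 118 = 118 + U*X²)
-29238 - w(-80, 180) = -29238 - (118 - 80*180²) = -29238 - (118 - 80*32400) = -29238 - (118 - 2592000) = -29238 - 1*(-2591882) = -29238 + 2591882 = 2562644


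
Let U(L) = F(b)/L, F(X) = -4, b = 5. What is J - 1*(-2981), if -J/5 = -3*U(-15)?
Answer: 2985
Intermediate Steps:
U(L) = -4/L
J = 4 (J = -(-15)*(-4/(-15)) = -(-15)*(-4*(-1/15)) = -(-15)*4/15 = -5*(-⅘) = 4)
J - 1*(-2981) = 4 - 1*(-2981) = 4 + 2981 = 2985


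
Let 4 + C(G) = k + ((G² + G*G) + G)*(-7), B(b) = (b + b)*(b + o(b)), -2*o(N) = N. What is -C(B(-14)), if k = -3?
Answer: 539203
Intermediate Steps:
o(N) = -N/2
B(b) = b² (B(b) = (b + b)*(b - b/2) = (2*b)*(b/2) = b²)
C(G) = -7 - 14*G² - 7*G (C(G) = -4 + (-3 + ((G² + G*G) + G)*(-7)) = -4 + (-3 + ((G² + G²) + G)*(-7)) = -4 + (-3 + (2*G² + G)*(-7)) = -4 + (-3 + (G + 2*G²)*(-7)) = -4 + (-3 + (-14*G² - 7*G)) = -4 + (-3 - 14*G² - 7*G) = -7 - 14*G² - 7*G)
-C(B(-14)) = -(-7 - 14*((-14)²)² - 7*(-14)²) = -(-7 - 14*196² - 7*196) = -(-7 - 14*38416 - 1372) = -(-7 - 537824 - 1372) = -1*(-539203) = 539203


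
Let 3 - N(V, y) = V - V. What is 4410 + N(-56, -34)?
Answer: 4413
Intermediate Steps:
N(V, y) = 3 (N(V, y) = 3 - (V - V) = 3 - 1*0 = 3 + 0 = 3)
4410 + N(-56, -34) = 4410 + 3 = 4413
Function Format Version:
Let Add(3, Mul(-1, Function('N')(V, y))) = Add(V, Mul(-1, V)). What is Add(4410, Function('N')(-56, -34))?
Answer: 4413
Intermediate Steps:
Function('N')(V, y) = 3 (Function('N')(V, y) = Add(3, Mul(-1, Add(V, Mul(-1, V)))) = Add(3, Mul(-1, 0)) = Add(3, 0) = 3)
Add(4410, Function('N')(-56, -34)) = Add(4410, 3) = 4413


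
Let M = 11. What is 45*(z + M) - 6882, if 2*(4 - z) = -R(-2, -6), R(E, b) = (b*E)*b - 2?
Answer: -7872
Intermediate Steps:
R(E, b) = -2 + E*b**2 (R(E, b) = (E*b)*b - 2 = E*b**2 - 2 = -2 + E*b**2)
z = -33 (z = 4 - (-1)*(-2 - 2*(-6)**2)/2 = 4 - (-1)*(-2 - 2*36)/2 = 4 - (-1)*(-2 - 72)/2 = 4 - (-1)*(-74)/2 = 4 - 1/2*74 = 4 - 37 = -33)
45*(z + M) - 6882 = 45*(-33 + 11) - 6882 = 45*(-22) - 6882 = -990 - 6882 = -7872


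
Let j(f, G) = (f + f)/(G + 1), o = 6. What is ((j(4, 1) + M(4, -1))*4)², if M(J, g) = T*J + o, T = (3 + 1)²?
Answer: 87616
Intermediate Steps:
j(f, G) = 2*f/(1 + G) (j(f, G) = (2*f)/(1 + G) = 2*f/(1 + G))
T = 16 (T = 4² = 16)
M(J, g) = 6 + 16*J (M(J, g) = 16*J + 6 = 6 + 16*J)
((j(4, 1) + M(4, -1))*4)² = ((2*4/(1 + 1) + (6 + 16*4))*4)² = ((2*4/2 + (6 + 64))*4)² = ((2*4*(½) + 70)*4)² = ((4 + 70)*4)² = (74*4)² = 296² = 87616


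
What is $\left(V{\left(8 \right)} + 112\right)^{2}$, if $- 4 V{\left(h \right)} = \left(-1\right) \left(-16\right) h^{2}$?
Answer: $20736$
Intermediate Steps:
$V{\left(h \right)} = - 4 h^{2}$ ($V{\left(h \right)} = - \frac{\left(-1\right) \left(-16\right) h^{2}}{4} = - \frac{16 h^{2}}{4} = - 4 h^{2}$)
$\left(V{\left(8 \right)} + 112\right)^{2} = \left(- 4 \cdot 8^{2} + 112\right)^{2} = \left(\left(-4\right) 64 + 112\right)^{2} = \left(-256 + 112\right)^{2} = \left(-144\right)^{2} = 20736$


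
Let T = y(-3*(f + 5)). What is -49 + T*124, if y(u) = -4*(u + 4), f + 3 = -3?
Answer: -3521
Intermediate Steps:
f = -6 (f = -3 - 3 = -6)
y(u) = -16 - 4*u (y(u) = -4*(4 + u) = -16 - 4*u)
T = -28 (T = -16 - (-12)*(-6 + 5) = -16 - (-12)*(-1) = -16 - 4*3 = -16 - 12 = -28)
-49 + T*124 = -49 - 28*124 = -49 - 3472 = -3521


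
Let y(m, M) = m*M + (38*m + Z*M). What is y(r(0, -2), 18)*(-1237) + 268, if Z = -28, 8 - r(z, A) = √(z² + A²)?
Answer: 208084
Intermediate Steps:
r(z, A) = 8 - √(A² + z²) (r(z, A) = 8 - √(z² + A²) = 8 - √(A² + z²))
y(m, M) = -28*M + 38*m + M*m (y(m, M) = m*M + (38*m - 28*M) = M*m + (-28*M + 38*m) = -28*M + 38*m + M*m)
y(r(0, -2), 18)*(-1237) + 268 = (-28*18 + 38*(8 - √((-2)² + 0²)) + 18*(8 - √((-2)² + 0²)))*(-1237) + 268 = (-504 + 38*(8 - √(4 + 0)) + 18*(8 - √(4 + 0)))*(-1237) + 268 = (-504 + 38*(8 - √4) + 18*(8 - √4))*(-1237) + 268 = (-504 + 38*(8 - 1*2) + 18*(8 - 1*2))*(-1237) + 268 = (-504 + 38*(8 - 2) + 18*(8 - 2))*(-1237) + 268 = (-504 + 38*6 + 18*6)*(-1237) + 268 = (-504 + 228 + 108)*(-1237) + 268 = -168*(-1237) + 268 = 207816 + 268 = 208084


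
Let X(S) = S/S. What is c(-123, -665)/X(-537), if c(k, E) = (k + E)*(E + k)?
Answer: 620944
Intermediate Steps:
X(S) = 1
c(k, E) = (E + k)**2 (c(k, E) = (E + k)*(E + k) = (E + k)**2)
c(-123, -665)/X(-537) = (-665 - 123)**2/1 = (-788)**2*1 = 620944*1 = 620944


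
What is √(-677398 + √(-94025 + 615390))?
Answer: √(-677398 + 13*√3085) ≈ 822.6*I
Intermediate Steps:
√(-677398 + √(-94025 + 615390)) = √(-677398 + √521365) = √(-677398 + 13*√3085)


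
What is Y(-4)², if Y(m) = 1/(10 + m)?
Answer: 1/36 ≈ 0.027778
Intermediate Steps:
Y(-4)² = (1/(10 - 4))² = (1/6)² = (⅙)² = 1/36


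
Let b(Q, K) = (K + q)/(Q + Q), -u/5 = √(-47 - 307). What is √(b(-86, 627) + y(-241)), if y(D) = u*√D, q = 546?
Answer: √(-50439 + 36980*√85314)/86 ≈ 38.126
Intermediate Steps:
u = -5*I*√354 (u = -5*√(-47 - 307) = -5*I*√354 ≈ -94.074*I)
b(Q, K) = (546 + K)/(2*Q) (b(Q, K) = (K + 546)/(Q + Q) = (546 + K)/((2*Q)) = (546 + K)*(1/(2*Q)) = (546 + K)/(2*Q))
y(D) = -5*I*√354*√D (y(D) = (-5*I*√354)*√D = -5*I*√354*√D)
√(b(-86, 627) + y(-241)) = √((½)*(546 + 627)/(-86) - 5*I*√354*√(-241)) = √((½)*(-1/86)*1173 - 5*I*√354*I*√241) = √(-1173/172 + 5*√85314)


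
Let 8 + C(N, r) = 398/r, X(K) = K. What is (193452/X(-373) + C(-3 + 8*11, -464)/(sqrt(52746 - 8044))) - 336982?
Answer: -125887738/373 - 2055*sqrt(44702)/10370864 ≈ -3.3750e+5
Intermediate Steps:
C(N, r) = -8 + 398/r
(193452/X(-373) + C(-3 + 8*11, -464)/(sqrt(52746 - 8044))) - 336982 = (193452/(-373) + (-8 + 398/(-464))/(sqrt(52746 - 8044))) - 336982 = (193452*(-1/373) + (-8 + 398*(-1/464))/(sqrt(44702))) - 336982 = (-193452/373 + (-8 - 199/232)*(sqrt(44702)/44702)) - 336982 = (-193452/373 - 2055*sqrt(44702)/10370864) - 336982 = -125887738/373 - 2055*sqrt(44702)/10370864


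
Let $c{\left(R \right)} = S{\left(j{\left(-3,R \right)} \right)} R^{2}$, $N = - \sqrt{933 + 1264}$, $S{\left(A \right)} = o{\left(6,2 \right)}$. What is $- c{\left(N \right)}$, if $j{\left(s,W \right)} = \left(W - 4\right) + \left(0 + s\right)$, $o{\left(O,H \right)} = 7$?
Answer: $-15379$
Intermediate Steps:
$j{\left(s,W \right)} = -4 + W + s$ ($j{\left(s,W \right)} = \left(-4 + W\right) + s = -4 + W + s$)
$S{\left(A \right)} = 7$
$N = - 13 \sqrt{13}$ ($N = - \sqrt{2197} = - 13 \sqrt{13} \approx -46.872$)
$c{\left(R \right)} = 7 R^{2}$
$- c{\left(N \right)} = - 7 \left(- 13 \sqrt{13}\right)^{2} = - 7 \cdot 2197 = \left(-1\right) 15379 = -15379$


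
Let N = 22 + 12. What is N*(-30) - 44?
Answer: -1064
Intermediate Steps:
N = 34
N*(-30) - 44 = 34*(-30) - 44 = -1020 - 44 = -1064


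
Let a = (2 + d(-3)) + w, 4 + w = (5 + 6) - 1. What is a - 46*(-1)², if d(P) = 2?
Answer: -36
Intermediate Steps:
w = 6 (w = -4 + ((5 + 6) - 1) = -4 + (11 - 1) = -4 + 10 = 6)
a = 10 (a = (2 + 2) + 6 = 4 + 6 = 10)
a - 46*(-1)² = 10 - 46*(-1)² = 10 - 46*1 = 10 - 46 = -36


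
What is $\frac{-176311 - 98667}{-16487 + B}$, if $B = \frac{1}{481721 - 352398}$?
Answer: $\frac{17780489947}{1066074150} \approx 16.678$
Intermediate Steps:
$B = \frac{1}{129323} \approx 7.7326 \cdot 10^{-6}$
$\frac{-176311 - 98667}{-16487 + B} = \frac{-176311 - 98667}{-16487 + \frac{1}{129323}} = \frac{-176311 - 98667}{- \frac{2132148300}{129323}} = \left(-274978\right) \left(- \frac{129323}{2132148300}\right) = \frac{17780489947}{1066074150}$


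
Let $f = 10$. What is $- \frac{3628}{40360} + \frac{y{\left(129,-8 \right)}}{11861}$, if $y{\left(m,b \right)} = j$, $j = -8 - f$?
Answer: $- \frac{10939547}{119677490} \approx -0.091409$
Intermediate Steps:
$j = -18$ ($j = -8 - 10 = -18$)
$y{\left(m,b \right)} = -18$
$- \frac{3628}{40360} + \frac{y{\left(129,-8 \right)}}{11861} = - \frac{3628}{40360} - \frac{18}{11861} = \left(-3628\right) \frac{1}{40360} - \frac{18}{11861} = - \frac{907}{10090} - \frac{18}{11861} = - \frac{10939547}{119677490}$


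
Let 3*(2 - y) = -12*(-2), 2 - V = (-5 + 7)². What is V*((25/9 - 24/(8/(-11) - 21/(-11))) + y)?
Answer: 5506/117 ≈ 47.060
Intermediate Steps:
V = -2 (V = 2 - (-5 + 7)² = 2 - 1*2² = 2 - 1*4 = 2 - 4 = -2)
y = -6 (y = 2 - (-4)*(-2) = 2 - ⅓*24 = 2 - 8 = -6)
V*((25/9 - 24/(8/(-11) - 21/(-11))) + y) = -2*((25/9 - 24/(8/(-11) - 21/(-11))) - 6) = -2*((25*(⅑) - 24/(8*(-1/11) - 21*(-1/11))) - 6) = -2*((25/9 - 24/(-8/11 + 21/11)) - 6) = -2*((25/9 - 24/13/11) - 6) = -2*((25/9 - 24*11/13) - 6) = -2*((25/9 - 264/13) - 6) = -2*(-2051/117 - 6) = -2*(-2753/117) = 5506/117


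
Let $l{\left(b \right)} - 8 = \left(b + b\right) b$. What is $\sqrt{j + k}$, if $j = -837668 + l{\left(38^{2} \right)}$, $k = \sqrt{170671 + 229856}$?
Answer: $\sqrt{3332612 + 3 \sqrt{44503}} \approx 1825.7$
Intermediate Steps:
$l{\left(b \right)} = 8 + 2 b^{2}$ ($l{\left(b \right)} = 8 + \left(b + b\right) b = 8 + 2 b b = 8 + 2 b^{2}$)
$k = 3 \sqrt{44503}$ ($k = \sqrt{400527} = 3 \sqrt{44503} \approx 632.87$)
$j = 3332612$ ($j = -837668 + \left(8 + 2 \left(38^{2}\right)^{2}\right) = -837668 + \left(8 + 2 \cdot 1444^{2}\right) = -837668 + \left(8 + 2 \cdot 2085136\right) = -837668 + \left(8 + 4170272\right) = -837668 + 4170280 = 3332612$)
$\sqrt{j + k} = \sqrt{3332612 + 3 \sqrt{44503}}$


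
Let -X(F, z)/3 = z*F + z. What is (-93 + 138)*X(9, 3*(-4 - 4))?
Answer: 32400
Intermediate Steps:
X(F, z) = -3*z - 3*F*z (X(F, z) = -3*(z*F + z) = -3*(F*z + z) = -3*(z + F*z) = -3*z - 3*F*z)
(-93 + 138)*X(9, 3*(-4 - 4)) = (-93 + 138)*(-3*3*(-4 - 4)*(1 + 9)) = 45*(-3*3*(-8)*10) = 45*(-3*(-24)*10) = 45*720 = 32400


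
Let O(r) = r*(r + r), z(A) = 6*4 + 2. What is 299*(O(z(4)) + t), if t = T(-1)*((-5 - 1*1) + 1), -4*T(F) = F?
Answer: 1615497/4 ≈ 4.0387e+5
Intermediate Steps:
T(F) = -F/4
t = -5/4 (t = (-¼*(-1))*((-5 - 1*1) + 1) = ((-5 - 1) + 1)/4 = (-6 + 1)/4 = (¼)*(-5) = -5/4 ≈ -1.2500)
z(A) = 26 (z(A) = 24 + 2 = 26)
O(r) = 2*r² (O(r) = r*(2*r) = 2*r²)
299*(O(z(4)) + t) = 299*(2*26² - 5/4) = 299*(2*676 - 5/4) = 299*(1352 - 5/4) = 299*(5403/4) = 1615497/4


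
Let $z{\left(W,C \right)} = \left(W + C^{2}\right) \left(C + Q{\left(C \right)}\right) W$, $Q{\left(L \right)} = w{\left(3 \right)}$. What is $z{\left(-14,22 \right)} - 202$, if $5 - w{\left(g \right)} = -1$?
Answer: $-184442$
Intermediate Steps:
$w{\left(g \right)} = 6$ ($w{\left(g \right)} = 5 - -1 = 5 + 1 = 6$)
$Q{\left(L \right)} = 6$
$z{\left(W,C \right)} = W \left(6 + C\right) \left(W + C^{2}\right)$ ($z{\left(W,C \right)} = \left(W + C^{2}\right) \left(C + 6\right) W = \left(W + C^{2}\right) \left(6 + C\right) W = \left(6 + C\right) \left(W + C^{2}\right) W = W \left(6 + C\right) \left(W + C^{2}\right)$)
$z{\left(-14,22 \right)} - 202 = - 14 \left(22^{3} + 6 \left(-14\right) + 6 \cdot 22^{2} + 22 \left(-14\right)\right) - 202 = - 14 \left(10648 - 84 + 6 \cdot 484 - 308\right) - 202 = - 14 \left(10648 - 84 + 2904 - 308\right) - 202 = \left(-14\right) 13160 - 202 = -184240 - 202 = -184442$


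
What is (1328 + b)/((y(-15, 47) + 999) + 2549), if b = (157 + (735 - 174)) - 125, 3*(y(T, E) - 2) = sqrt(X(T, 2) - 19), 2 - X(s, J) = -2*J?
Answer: 61375950/113422513 - 5763*I*sqrt(13)/113422513 ≈ 0.54113 - 0.0001832*I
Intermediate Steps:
X(s, J) = 2 + 2*J (X(s, J) = 2 - (-2)*J = 2 + 2*J)
y(T, E) = 2 + I*sqrt(13)/3 (y(T, E) = 2 + sqrt((2 + 2*2) - 19)/3 = 2 + sqrt((2 + 4) - 19)/3 = 2 + sqrt(6 - 19)/3 = 2 + sqrt(-13)/3 = 2 + (I*sqrt(13))/3 = 2 + I*sqrt(13)/3)
b = 593 (b = (157 + 561) - 125 = 718 - 125 = 593)
(1328 + b)/((y(-15, 47) + 999) + 2549) = (1328 + 593)/(((2 + I*sqrt(13)/3) + 999) + 2549) = 1921/((1001 + I*sqrt(13)/3) + 2549) = 1921/(3550 + I*sqrt(13)/3)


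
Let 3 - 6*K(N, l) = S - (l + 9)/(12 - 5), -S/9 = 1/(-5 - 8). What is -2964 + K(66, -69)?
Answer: -269819/91 ≈ -2965.0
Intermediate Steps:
S = 9/13 (S = -9/(-5 - 8) = -9/(-13) = -9*(-1/13) = 9/13 ≈ 0.69231)
K(N, l) = 109/182 + l/42 (K(N, l) = ½ - (9/13 - (l + 9)/(12 - 5))/6 = ½ - (9/13 - (9 + l)/7)/6 = ½ - (9/13 - (9/7 + l/7))/6 = ½ - (9/13 + (-9/7 - l/7))/6 = ½ - (-54/91 - l/7)/6 = ½ + (9/91 + l/42) = 109/182 + l/42)
-2964 + K(66, -69) = -2964 + (109/182 + (1/42)*(-69)) = -2964 + (109/182 - 23/14) = -2964 - 95/91 = -269819/91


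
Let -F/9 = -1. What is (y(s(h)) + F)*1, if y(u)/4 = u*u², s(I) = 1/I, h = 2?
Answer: 19/2 ≈ 9.5000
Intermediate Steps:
F = 9 (F = -9*(-1) = 9)
s(I) = 1/I
y(u) = 4*u³ (y(u) = 4*(u*u²) = 4*u³)
(y(s(h)) + F)*1 = (4*(1/2)³ + 9)*1 = (4*(½)³ + 9)*1 = (4*(⅛) + 9)*1 = (½ + 9)*1 = (19/2)*1 = 19/2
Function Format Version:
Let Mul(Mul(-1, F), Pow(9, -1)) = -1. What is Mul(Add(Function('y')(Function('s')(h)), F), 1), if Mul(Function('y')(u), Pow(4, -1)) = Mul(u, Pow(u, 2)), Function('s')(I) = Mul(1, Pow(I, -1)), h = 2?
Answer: Rational(19, 2) ≈ 9.5000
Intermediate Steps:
F = 9 (F = Mul(-9, -1) = 9)
Function('s')(I) = Pow(I, -1)
Function('y')(u) = Mul(4, Pow(u, 3)) (Function('y')(u) = Mul(4, Mul(u, Pow(u, 2))) = Mul(4, Pow(u, 3)))
Mul(Add(Function('y')(Function('s')(h)), F), 1) = Mul(Add(Mul(4, Pow(Pow(2, -1), 3)), 9), 1) = Mul(Add(Mul(4, Pow(Rational(1, 2), 3)), 9), 1) = Mul(Add(Mul(4, Rational(1, 8)), 9), 1) = Mul(Add(Rational(1, 2), 9), 1) = Mul(Rational(19, 2), 1) = Rational(19, 2)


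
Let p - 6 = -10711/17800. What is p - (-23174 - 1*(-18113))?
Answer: 90181889/17800 ≈ 5066.4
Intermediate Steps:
p = 96089/17800 (p = 6 - 10711/17800 = 96089/17800 ≈ 5.3983)
p - (-23174 - 1*(-18113)) = 96089/17800 - (-23174 - 1*(-18113)) = 96089/17800 - (-23174 + 18113) = 96089/17800 - 1*(-5061) = 96089/17800 + 5061 = 90181889/17800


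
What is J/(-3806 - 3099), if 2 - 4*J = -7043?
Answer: -1409/5524 ≈ -0.25507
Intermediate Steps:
J = 7045/4 (J = ½ - ¼*(-7043) = ½ + 7043/4 = 7045/4 ≈ 1761.3)
J/(-3806 - 3099) = 7045/(4*(-3806 - 3099)) = (7045/4)/(-6905) = (7045/4)*(-1/6905) = -1409/5524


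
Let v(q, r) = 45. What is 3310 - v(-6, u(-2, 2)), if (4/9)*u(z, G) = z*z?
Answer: 3265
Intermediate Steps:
u(z, G) = 9*z²/4 (u(z, G) = 9*(z*z)/4 = 9*z²/4)
3310 - v(-6, u(-2, 2)) = 3310 - 1*45 = 3310 - 45 = 3265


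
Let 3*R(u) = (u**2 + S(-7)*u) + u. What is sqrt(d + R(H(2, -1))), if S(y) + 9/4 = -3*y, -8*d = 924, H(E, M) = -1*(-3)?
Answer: I*sqrt(371)/2 ≈ 9.6307*I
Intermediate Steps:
H(E, M) = 3
d = -231/2 (d = -1/8*924 = -231/2 ≈ -115.50)
S(y) = -9/4 - 3*y
R(u) = u**2/3 + 79*u/12 (R(u) = ((u**2 + (-9/4 - 3*(-7))*u) + u)/3 = ((u**2 + (-9/4 + 21)*u) + u)/3 = ((u**2 + 75*u/4) + u)/3 = (u**2 + 79*u/4)/3 = u**2/3 + 79*u/12)
sqrt(d + R(H(2, -1))) = sqrt(-231/2 + (1/12)*3*(79 + 4*3)) = sqrt(-231/2 + (1/12)*3*(79 + 12)) = sqrt(-231/2 + (1/12)*3*91) = sqrt(-231/2 + 91/4) = sqrt(-371/4) = I*sqrt(371)/2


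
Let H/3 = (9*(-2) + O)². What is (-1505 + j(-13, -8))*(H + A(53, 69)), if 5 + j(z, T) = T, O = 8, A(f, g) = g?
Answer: -560142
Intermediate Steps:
j(z, T) = -5 + T
H = 300 (H = 3*(9*(-2) + 8)² = 3*(-18 + 8)² = 3*(-10)² = 3*100 = 300)
(-1505 + j(-13, -8))*(H + A(53, 69)) = (-1505 + (-5 - 8))*(300 + 69) = (-1505 - 13)*369 = -1518*369 = -560142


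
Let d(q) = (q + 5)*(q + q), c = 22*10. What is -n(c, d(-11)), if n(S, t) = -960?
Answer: 960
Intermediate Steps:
c = 220
d(q) = 2*q*(5 + q) (d(q) = (5 + q)*(2*q) = 2*q*(5 + q))
-n(c, d(-11)) = -1*(-960) = 960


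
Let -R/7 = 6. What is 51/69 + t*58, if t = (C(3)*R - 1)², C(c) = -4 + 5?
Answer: 2466583/23 ≈ 1.0724e+5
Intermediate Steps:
R = -42 (R = -7*6 = -42)
C(c) = 1
t = 1849 (t = (1*(-42) - 1)² = (-42 - 1)² = (-43)² = 1849)
51/69 + t*58 = 51/69 + 1849*58 = 51*(1/69) + 107242 = 17/23 + 107242 = 2466583/23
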